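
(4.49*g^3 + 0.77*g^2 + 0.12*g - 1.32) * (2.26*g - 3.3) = 10.1474*g^4 - 13.0768*g^3 - 2.2698*g^2 - 3.3792*g + 4.356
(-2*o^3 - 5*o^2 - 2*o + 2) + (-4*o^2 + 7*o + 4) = -2*o^3 - 9*o^2 + 5*o + 6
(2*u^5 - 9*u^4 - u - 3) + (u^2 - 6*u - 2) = 2*u^5 - 9*u^4 + u^2 - 7*u - 5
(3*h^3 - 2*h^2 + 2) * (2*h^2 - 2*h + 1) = 6*h^5 - 10*h^4 + 7*h^3 + 2*h^2 - 4*h + 2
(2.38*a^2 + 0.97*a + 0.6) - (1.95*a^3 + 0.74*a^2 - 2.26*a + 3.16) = -1.95*a^3 + 1.64*a^2 + 3.23*a - 2.56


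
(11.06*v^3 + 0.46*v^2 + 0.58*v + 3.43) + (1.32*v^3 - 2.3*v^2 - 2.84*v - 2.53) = 12.38*v^3 - 1.84*v^2 - 2.26*v + 0.9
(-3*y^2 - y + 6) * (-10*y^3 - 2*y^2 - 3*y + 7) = 30*y^5 + 16*y^4 - 49*y^3 - 30*y^2 - 25*y + 42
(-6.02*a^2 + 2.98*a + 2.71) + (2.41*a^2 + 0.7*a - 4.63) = -3.61*a^2 + 3.68*a - 1.92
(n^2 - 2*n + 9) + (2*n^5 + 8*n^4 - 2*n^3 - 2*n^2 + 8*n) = 2*n^5 + 8*n^4 - 2*n^3 - n^2 + 6*n + 9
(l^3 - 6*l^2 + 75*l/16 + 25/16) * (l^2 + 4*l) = l^5 - 2*l^4 - 309*l^3/16 + 325*l^2/16 + 25*l/4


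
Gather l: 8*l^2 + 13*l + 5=8*l^2 + 13*l + 5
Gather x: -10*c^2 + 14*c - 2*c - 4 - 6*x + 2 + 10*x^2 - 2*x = -10*c^2 + 12*c + 10*x^2 - 8*x - 2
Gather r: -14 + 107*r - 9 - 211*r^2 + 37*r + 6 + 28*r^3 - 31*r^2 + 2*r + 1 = 28*r^3 - 242*r^2 + 146*r - 16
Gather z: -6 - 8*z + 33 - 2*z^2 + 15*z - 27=-2*z^2 + 7*z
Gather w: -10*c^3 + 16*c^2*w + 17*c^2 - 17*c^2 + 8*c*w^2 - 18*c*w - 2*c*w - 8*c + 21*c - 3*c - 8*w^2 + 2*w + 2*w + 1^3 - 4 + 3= -10*c^3 + 10*c + w^2*(8*c - 8) + w*(16*c^2 - 20*c + 4)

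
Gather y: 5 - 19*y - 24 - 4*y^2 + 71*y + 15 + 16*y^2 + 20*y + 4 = 12*y^2 + 72*y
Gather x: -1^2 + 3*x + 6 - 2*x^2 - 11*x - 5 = -2*x^2 - 8*x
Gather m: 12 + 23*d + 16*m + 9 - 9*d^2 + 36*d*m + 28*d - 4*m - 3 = -9*d^2 + 51*d + m*(36*d + 12) + 18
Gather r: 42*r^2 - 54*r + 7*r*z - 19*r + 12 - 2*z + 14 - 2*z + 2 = 42*r^2 + r*(7*z - 73) - 4*z + 28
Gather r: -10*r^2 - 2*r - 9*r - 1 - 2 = -10*r^2 - 11*r - 3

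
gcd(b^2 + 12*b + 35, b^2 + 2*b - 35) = b + 7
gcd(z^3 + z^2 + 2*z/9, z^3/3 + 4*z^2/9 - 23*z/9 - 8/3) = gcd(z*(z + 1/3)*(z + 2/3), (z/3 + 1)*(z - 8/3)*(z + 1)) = 1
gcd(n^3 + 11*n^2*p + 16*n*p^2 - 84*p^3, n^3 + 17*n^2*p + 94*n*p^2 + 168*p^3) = n^2 + 13*n*p + 42*p^2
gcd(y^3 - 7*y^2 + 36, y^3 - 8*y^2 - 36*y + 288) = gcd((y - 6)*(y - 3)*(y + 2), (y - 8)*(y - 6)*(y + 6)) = y - 6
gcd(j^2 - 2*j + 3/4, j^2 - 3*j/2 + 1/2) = j - 1/2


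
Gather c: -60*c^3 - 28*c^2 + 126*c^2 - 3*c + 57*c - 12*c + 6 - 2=-60*c^3 + 98*c^2 + 42*c + 4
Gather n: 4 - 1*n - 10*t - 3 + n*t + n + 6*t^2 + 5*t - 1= n*t + 6*t^2 - 5*t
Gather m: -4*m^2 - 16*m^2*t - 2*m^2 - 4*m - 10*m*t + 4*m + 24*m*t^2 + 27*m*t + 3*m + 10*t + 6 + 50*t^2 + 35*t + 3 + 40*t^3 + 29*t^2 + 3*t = m^2*(-16*t - 6) + m*(24*t^2 + 17*t + 3) + 40*t^3 + 79*t^2 + 48*t + 9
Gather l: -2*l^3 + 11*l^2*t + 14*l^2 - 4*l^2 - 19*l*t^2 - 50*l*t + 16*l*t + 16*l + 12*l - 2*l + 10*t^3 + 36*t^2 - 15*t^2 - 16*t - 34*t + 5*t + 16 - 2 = -2*l^3 + l^2*(11*t + 10) + l*(-19*t^2 - 34*t + 26) + 10*t^3 + 21*t^2 - 45*t + 14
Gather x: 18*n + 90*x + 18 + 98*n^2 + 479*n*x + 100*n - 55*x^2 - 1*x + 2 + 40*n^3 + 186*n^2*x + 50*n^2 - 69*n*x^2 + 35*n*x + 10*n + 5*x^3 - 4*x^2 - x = 40*n^3 + 148*n^2 + 128*n + 5*x^3 + x^2*(-69*n - 59) + x*(186*n^2 + 514*n + 88) + 20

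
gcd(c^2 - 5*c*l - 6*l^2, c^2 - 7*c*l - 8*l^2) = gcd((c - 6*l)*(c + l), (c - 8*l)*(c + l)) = c + l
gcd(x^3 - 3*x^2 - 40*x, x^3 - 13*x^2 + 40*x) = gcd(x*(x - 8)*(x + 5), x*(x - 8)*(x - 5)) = x^2 - 8*x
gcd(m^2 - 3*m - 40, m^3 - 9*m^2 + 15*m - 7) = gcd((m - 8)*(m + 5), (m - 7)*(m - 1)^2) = 1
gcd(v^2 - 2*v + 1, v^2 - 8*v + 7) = v - 1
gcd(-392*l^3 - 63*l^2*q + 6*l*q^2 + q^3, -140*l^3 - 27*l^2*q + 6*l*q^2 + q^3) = 7*l + q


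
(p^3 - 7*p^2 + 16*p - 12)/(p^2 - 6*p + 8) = (p^2 - 5*p + 6)/(p - 4)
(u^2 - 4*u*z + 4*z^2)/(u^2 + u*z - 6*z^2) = (u - 2*z)/(u + 3*z)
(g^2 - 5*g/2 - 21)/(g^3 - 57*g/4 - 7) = 2*(g - 6)/(2*g^2 - 7*g - 4)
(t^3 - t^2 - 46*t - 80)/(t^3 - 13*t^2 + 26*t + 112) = (t + 5)/(t - 7)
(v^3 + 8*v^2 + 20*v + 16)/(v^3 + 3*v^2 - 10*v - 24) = (v + 2)/(v - 3)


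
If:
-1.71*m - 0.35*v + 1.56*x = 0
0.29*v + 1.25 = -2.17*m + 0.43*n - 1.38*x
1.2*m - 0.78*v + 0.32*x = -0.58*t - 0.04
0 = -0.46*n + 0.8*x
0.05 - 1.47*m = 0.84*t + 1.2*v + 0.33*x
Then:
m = -0.43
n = -0.84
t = 1.05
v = -0.03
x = -0.48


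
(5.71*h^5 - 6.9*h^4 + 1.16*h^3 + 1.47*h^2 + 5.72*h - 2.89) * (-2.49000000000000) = -14.2179*h^5 + 17.181*h^4 - 2.8884*h^3 - 3.6603*h^2 - 14.2428*h + 7.1961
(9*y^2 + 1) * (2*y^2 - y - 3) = 18*y^4 - 9*y^3 - 25*y^2 - y - 3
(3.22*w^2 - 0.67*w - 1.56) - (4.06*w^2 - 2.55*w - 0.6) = -0.839999999999999*w^2 + 1.88*w - 0.96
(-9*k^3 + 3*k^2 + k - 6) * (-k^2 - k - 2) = 9*k^5 + 6*k^4 + 14*k^3 - k^2 + 4*k + 12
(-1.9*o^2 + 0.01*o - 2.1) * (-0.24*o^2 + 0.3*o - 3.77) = 0.456*o^4 - 0.5724*o^3 + 7.67*o^2 - 0.6677*o + 7.917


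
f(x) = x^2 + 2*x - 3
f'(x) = 2*x + 2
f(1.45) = 2.00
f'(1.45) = 4.90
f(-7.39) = 36.83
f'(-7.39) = -12.78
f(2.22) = 6.37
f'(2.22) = 6.44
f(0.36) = -2.15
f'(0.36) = 2.72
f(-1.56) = -3.69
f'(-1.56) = -1.12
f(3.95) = 20.50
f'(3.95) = 9.90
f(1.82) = 3.95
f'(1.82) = 5.64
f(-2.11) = -2.77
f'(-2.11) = -2.22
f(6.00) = 45.00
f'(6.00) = 14.00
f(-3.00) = 0.00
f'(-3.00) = -4.00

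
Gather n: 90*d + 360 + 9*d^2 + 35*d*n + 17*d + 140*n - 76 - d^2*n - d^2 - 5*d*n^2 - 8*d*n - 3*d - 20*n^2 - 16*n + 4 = 8*d^2 + 104*d + n^2*(-5*d - 20) + n*(-d^2 + 27*d + 124) + 288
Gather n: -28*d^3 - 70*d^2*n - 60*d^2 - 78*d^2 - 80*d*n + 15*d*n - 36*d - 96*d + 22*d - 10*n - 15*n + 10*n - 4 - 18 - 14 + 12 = -28*d^3 - 138*d^2 - 110*d + n*(-70*d^2 - 65*d - 15) - 24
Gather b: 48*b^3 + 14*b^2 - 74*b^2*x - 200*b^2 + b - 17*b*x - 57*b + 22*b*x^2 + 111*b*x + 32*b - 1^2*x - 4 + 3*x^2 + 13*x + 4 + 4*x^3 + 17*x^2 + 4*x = 48*b^3 + b^2*(-74*x - 186) + b*(22*x^2 + 94*x - 24) + 4*x^3 + 20*x^2 + 16*x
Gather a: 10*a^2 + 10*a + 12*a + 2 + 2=10*a^2 + 22*a + 4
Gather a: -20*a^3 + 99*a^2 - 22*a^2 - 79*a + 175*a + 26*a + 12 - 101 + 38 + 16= -20*a^3 + 77*a^2 + 122*a - 35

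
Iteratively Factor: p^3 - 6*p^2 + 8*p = (p)*(p^2 - 6*p + 8) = p*(p - 4)*(p - 2)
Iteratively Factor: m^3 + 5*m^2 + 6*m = (m + 3)*(m^2 + 2*m) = m*(m + 3)*(m + 2)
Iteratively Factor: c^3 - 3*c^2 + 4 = (c - 2)*(c^2 - c - 2) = (c - 2)*(c + 1)*(c - 2)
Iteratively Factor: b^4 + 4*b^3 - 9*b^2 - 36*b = (b - 3)*(b^3 + 7*b^2 + 12*b) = (b - 3)*(b + 4)*(b^2 + 3*b) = (b - 3)*(b + 3)*(b + 4)*(b)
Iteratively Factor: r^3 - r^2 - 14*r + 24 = (r - 2)*(r^2 + r - 12) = (r - 2)*(r + 4)*(r - 3)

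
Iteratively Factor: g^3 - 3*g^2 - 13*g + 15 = (g + 3)*(g^2 - 6*g + 5) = (g - 1)*(g + 3)*(g - 5)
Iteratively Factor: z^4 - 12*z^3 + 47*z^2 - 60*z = (z - 3)*(z^3 - 9*z^2 + 20*z) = (z - 4)*(z - 3)*(z^2 - 5*z) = z*(z - 4)*(z - 3)*(z - 5)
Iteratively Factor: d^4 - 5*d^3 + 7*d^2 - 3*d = (d - 1)*(d^3 - 4*d^2 + 3*d) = (d - 1)^2*(d^2 - 3*d) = (d - 3)*(d - 1)^2*(d)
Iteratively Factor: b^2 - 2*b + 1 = (b - 1)*(b - 1)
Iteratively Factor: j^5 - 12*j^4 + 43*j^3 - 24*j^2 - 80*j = (j - 5)*(j^4 - 7*j^3 + 8*j^2 + 16*j) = (j - 5)*(j - 4)*(j^3 - 3*j^2 - 4*j) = (j - 5)*(j - 4)^2*(j^2 + j) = j*(j - 5)*(j - 4)^2*(j + 1)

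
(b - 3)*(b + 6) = b^2 + 3*b - 18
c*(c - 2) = c^2 - 2*c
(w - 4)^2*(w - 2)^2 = w^4 - 12*w^3 + 52*w^2 - 96*w + 64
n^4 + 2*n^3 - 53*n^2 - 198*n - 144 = (n - 8)*(n + 1)*(n + 3)*(n + 6)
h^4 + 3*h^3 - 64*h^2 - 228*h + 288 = (h - 8)*(h - 1)*(h + 6)^2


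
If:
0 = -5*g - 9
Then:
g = -9/5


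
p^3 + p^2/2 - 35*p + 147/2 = (p - 7/2)*(p - 3)*(p + 7)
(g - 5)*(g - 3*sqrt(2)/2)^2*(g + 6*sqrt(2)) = g^4 - 5*g^3 + 3*sqrt(2)*g^3 - 63*g^2/2 - 15*sqrt(2)*g^2 + 27*sqrt(2)*g + 315*g/2 - 135*sqrt(2)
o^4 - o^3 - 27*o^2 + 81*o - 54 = (o - 3)^2*(o - 1)*(o + 6)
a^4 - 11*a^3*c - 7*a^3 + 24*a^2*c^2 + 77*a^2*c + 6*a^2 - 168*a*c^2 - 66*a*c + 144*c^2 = (a - 6)*(a - 1)*(a - 8*c)*(a - 3*c)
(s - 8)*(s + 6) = s^2 - 2*s - 48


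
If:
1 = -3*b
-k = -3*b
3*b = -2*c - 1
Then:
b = -1/3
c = 0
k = -1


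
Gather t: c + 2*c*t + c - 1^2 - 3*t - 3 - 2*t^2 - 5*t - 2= 2*c - 2*t^2 + t*(2*c - 8) - 6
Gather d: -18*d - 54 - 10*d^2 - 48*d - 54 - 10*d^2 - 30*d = -20*d^2 - 96*d - 108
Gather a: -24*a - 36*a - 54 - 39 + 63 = -60*a - 30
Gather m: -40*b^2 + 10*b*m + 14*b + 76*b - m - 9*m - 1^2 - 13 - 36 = -40*b^2 + 90*b + m*(10*b - 10) - 50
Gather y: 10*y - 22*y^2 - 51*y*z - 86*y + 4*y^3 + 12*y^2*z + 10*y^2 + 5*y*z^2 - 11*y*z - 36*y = 4*y^3 + y^2*(12*z - 12) + y*(5*z^2 - 62*z - 112)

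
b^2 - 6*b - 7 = (b - 7)*(b + 1)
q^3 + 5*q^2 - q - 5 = (q - 1)*(q + 1)*(q + 5)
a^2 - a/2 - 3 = (a - 2)*(a + 3/2)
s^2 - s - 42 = (s - 7)*(s + 6)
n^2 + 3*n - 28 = (n - 4)*(n + 7)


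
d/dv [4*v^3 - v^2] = 2*v*(6*v - 1)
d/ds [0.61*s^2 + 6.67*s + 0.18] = 1.22*s + 6.67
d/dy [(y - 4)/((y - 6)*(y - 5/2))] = 4*(-y^2 + 8*y - 19)/(4*y^4 - 68*y^3 + 409*y^2 - 1020*y + 900)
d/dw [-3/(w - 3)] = 3/(w - 3)^2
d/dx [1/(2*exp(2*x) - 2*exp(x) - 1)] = (2 - 4*exp(x))*exp(x)/(-2*exp(2*x) + 2*exp(x) + 1)^2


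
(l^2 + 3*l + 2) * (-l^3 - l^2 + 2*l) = -l^5 - 4*l^4 - 3*l^3 + 4*l^2 + 4*l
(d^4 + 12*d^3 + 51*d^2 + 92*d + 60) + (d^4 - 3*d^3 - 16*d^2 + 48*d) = 2*d^4 + 9*d^3 + 35*d^2 + 140*d + 60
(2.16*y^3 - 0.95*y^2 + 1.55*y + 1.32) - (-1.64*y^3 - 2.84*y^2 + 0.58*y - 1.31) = 3.8*y^3 + 1.89*y^2 + 0.97*y + 2.63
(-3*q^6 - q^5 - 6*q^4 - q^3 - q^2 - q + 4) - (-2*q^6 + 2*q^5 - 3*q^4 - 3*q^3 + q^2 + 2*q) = -q^6 - 3*q^5 - 3*q^4 + 2*q^3 - 2*q^2 - 3*q + 4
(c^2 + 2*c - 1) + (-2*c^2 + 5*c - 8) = -c^2 + 7*c - 9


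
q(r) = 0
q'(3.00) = 0.00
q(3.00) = 0.00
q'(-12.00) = 0.00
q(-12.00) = 0.00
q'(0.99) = 0.00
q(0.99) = 0.00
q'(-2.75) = 0.00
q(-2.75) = 0.00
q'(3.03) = 0.00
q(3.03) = 0.00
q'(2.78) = 0.00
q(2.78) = 0.00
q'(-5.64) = 0.00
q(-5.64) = 0.00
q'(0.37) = 0.00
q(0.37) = 0.00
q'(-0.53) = 0.00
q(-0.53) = 0.00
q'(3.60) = 0.00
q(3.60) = 0.00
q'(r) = 0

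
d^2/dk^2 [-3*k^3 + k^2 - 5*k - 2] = 2 - 18*k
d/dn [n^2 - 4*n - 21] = 2*n - 4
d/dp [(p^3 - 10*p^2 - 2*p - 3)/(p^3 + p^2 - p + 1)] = (11*p^4 + 2*p^3 + 24*p^2 - 14*p - 5)/(p^6 + 2*p^5 - p^4 + 3*p^2 - 2*p + 1)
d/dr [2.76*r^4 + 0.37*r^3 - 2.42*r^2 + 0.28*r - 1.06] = 11.04*r^3 + 1.11*r^2 - 4.84*r + 0.28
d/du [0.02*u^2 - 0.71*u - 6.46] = 0.04*u - 0.71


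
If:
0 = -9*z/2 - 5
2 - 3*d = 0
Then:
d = 2/3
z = -10/9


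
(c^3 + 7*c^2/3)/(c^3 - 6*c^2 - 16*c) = c*(3*c + 7)/(3*(c^2 - 6*c - 16))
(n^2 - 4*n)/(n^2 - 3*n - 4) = n/(n + 1)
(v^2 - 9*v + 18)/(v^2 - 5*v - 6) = (v - 3)/(v + 1)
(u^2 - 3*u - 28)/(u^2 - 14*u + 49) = (u + 4)/(u - 7)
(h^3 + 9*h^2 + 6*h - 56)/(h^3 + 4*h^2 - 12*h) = (h^2 + 11*h + 28)/(h*(h + 6))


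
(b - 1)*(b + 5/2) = b^2 + 3*b/2 - 5/2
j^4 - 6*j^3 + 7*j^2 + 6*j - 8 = (j - 4)*(j - 2)*(j - 1)*(j + 1)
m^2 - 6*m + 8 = (m - 4)*(m - 2)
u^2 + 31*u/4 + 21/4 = (u + 3/4)*(u + 7)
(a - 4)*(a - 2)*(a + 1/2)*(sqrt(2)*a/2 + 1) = sqrt(2)*a^4/2 - 11*sqrt(2)*a^3/4 + a^3 - 11*a^2/2 + 5*sqrt(2)*a^2/2 + 2*sqrt(2)*a + 5*a + 4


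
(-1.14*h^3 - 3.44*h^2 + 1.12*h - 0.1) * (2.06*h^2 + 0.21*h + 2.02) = -2.3484*h^5 - 7.3258*h^4 - 0.718*h^3 - 6.9196*h^2 + 2.2414*h - 0.202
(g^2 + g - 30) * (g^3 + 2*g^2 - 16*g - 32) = g^5 + 3*g^4 - 44*g^3 - 108*g^2 + 448*g + 960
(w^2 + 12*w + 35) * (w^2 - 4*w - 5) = w^4 + 8*w^3 - 18*w^2 - 200*w - 175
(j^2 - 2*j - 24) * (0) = 0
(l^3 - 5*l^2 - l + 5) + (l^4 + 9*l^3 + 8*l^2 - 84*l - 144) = l^4 + 10*l^3 + 3*l^2 - 85*l - 139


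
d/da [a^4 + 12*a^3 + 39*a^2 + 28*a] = 4*a^3 + 36*a^2 + 78*a + 28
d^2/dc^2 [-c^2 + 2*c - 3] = -2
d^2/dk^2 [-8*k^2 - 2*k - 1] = -16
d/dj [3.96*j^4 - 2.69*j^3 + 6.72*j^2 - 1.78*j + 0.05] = 15.84*j^3 - 8.07*j^2 + 13.44*j - 1.78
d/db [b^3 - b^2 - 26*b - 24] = 3*b^2 - 2*b - 26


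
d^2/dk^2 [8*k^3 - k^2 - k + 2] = 48*k - 2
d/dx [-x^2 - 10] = -2*x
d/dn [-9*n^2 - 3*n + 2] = -18*n - 3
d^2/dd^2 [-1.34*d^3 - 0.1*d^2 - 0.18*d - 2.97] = -8.04*d - 0.2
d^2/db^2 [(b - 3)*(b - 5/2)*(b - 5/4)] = 6*b - 27/2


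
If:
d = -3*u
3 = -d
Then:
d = -3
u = 1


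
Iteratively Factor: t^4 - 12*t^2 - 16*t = (t - 4)*(t^3 + 4*t^2 + 4*t) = (t - 4)*(t + 2)*(t^2 + 2*t) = t*(t - 4)*(t + 2)*(t + 2)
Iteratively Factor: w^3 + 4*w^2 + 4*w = (w + 2)*(w^2 + 2*w) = (w + 2)^2*(w)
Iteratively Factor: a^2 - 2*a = (a - 2)*(a)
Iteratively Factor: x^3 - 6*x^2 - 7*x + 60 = (x - 5)*(x^2 - x - 12) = (x - 5)*(x + 3)*(x - 4)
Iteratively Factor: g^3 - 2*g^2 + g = (g - 1)*(g^2 - g) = (g - 1)^2*(g)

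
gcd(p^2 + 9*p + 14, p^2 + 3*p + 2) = p + 2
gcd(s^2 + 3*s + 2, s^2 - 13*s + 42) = 1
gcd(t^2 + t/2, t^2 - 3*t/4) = t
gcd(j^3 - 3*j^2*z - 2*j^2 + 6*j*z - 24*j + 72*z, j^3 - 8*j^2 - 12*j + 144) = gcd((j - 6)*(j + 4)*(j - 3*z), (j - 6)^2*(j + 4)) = j^2 - 2*j - 24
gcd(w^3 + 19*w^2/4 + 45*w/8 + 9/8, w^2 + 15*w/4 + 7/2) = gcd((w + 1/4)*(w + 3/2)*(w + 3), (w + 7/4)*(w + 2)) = 1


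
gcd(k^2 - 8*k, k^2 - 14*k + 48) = k - 8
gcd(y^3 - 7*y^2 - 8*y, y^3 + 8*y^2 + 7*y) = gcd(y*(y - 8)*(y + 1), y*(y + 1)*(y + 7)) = y^2 + y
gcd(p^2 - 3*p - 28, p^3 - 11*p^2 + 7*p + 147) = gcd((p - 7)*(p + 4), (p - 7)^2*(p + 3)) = p - 7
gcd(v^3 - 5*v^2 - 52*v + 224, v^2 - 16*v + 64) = v - 8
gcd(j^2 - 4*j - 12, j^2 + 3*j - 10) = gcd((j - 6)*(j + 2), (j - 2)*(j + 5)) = 1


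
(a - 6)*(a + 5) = a^2 - a - 30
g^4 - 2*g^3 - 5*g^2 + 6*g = g*(g - 3)*(g - 1)*(g + 2)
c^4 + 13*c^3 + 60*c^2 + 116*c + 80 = (c + 2)^2*(c + 4)*(c + 5)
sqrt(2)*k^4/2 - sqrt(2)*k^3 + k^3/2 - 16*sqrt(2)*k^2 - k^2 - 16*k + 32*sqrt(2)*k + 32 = (k - 2)*(k - 4*sqrt(2))*(k + 4*sqrt(2))*(sqrt(2)*k/2 + 1/2)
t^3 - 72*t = t*(t - 6*sqrt(2))*(t + 6*sqrt(2))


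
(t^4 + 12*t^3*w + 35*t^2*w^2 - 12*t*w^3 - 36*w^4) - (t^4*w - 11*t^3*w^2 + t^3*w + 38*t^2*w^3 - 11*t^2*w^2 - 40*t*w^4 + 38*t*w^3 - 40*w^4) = -t^4*w + t^4 + 11*t^3*w^2 + 11*t^3*w - 38*t^2*w^3 + 46*t^2*w^2 + 40*t*w^4 - 50*t*w^3 + 4*w^4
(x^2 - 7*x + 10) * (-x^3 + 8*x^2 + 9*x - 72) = -x^5 + 15*x^4 - 57*x^3 - 55*x^2 + 594*x - 720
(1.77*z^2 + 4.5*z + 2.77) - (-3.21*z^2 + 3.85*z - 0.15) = 4.98*z^2 + 0.65*z + 2.92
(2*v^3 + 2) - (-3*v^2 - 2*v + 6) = 2*v^3 + 3*v^2 + 2*v - 4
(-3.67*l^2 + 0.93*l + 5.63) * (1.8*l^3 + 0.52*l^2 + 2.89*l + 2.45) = -6.606*l^5 - 0.2344*l^4 + 0.0112999999999985*l^3 - 3.3762*l^2 + 18.5492*l + 13.7935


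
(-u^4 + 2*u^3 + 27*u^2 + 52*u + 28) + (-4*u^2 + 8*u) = -u^4 + 2*u^3 + 23*u^2 + 60*u + 28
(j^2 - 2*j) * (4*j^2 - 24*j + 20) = 4*j^4 - 32*j^3 + 68*j^2 - 40*j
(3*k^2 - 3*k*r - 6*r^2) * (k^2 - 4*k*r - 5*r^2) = 3*k^4 - 15*k^3*r - 9*k^2*r^2 + 39*k*r^3 + 30*r^4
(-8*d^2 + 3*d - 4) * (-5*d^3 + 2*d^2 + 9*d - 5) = 40*d^5 - 31*d^4 - 46*d^3 + 59*d^2 - 51*d + 20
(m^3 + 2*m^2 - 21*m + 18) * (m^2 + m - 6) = m^5 + 3*m^4 - 25*m^3 - 15*m^2 + 144*m - 108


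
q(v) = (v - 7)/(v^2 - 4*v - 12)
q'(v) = (4 - 2*v)*(v - 7)/(v^2 - 4*v - 12)^2 + 1/(v^2 - 4*v - 12) = (v^2 - 4*v - 2*(v - 7)*(v - 2) - 12)/(-v^2 + 4*v + 12)^2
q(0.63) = 0.45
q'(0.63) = -0.16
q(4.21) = 0.25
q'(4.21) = 0.01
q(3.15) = 0.26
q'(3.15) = -0.03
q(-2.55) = -2.03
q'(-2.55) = -3.72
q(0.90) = 0.41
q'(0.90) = -0.13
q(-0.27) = 0.67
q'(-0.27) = -0.37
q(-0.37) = 0.71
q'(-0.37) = -0.42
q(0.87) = 0.42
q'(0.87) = -0.13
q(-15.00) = -0.08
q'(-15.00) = -0.00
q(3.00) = 0.27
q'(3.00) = -0.03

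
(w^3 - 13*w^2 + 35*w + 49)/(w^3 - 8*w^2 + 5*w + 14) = (w - 7)/(w - 2)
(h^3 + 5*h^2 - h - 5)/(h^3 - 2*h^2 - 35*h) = (h^2 - 1)/(h*(h - 7))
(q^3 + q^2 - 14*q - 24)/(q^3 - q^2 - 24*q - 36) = (q - 4)/(q - 6)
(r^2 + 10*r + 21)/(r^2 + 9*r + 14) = (r + 3)/(r + 2)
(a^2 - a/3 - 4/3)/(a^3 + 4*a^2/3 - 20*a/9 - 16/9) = 3*(a + 1)/(3*a^2 + 8*a + 4)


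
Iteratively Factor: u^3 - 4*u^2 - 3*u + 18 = (u + 2)*(u^2 - 6*u + 9) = (u - 3)*(u + 2)*(u - 3)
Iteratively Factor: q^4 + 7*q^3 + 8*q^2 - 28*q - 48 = (q + 4)*(q^3 + 3*q^2 - 4*q - 12) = (q - 2)*(q + 4)*(q^2 + 5*q + 6) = (q - 2)*(q + 3)*(q + 4)*(q + 2)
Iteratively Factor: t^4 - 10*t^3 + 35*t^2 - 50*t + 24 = (t - 3)*(t^3 - 7*t^2 + 14*t - 8) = (t - 3)*(t - 2)*(t^2 - 5*t + 4) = (t - 3)*(t - 2)*(t - 1)*(t - 4)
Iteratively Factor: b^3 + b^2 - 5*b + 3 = (b - 1)*(b^2 + 2*b - 3) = (b - 1)*(b + 3)*(b - 1)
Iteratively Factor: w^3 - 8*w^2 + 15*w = (w - 5)*(w^2 - 3*w) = (w - 5)*(w - 3)*(w)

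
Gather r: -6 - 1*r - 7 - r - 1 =-2*r - 14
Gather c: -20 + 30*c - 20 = 30*c - 40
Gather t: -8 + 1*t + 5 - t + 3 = 0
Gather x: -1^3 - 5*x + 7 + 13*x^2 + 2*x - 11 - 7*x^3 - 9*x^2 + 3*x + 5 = -7*x^3 + 4*x^2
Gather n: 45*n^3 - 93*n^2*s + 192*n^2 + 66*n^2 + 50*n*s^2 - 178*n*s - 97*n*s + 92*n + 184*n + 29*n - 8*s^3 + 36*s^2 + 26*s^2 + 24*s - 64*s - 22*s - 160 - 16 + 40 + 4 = 45*n^3 + n^2*(258 - 93*s) + n*(50*s^2 - 275*s + 305) - 8*s^3 + 62*s^2 - 62*s - 132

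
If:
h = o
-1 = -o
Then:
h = 1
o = 1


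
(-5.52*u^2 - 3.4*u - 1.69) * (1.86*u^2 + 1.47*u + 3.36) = -10.2672*u^4 - 14.4384*u^3 - 26.6886*u^2 - 13.9083*u - 5.6784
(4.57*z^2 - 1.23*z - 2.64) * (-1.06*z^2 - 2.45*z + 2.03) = -4.8442*z^4 - 9.8927*z^3 + 15.089*z^2 + 3.9711*z - 5.3592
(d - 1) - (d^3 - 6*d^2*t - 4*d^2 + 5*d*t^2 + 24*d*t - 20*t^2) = -d^3 + 6*d^2*t + 4*d^2 - 5*d*t^2 - 24*d*t + d + 20*t^2 - 1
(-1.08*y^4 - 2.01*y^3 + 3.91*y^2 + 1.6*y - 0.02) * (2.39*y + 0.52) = -2.5812*y^5 - 5.3655*y^4 + 8.2997*y^3 + 5.8572*y^2 + 0.7842*y - 0.0104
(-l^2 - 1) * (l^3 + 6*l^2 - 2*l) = -l^5 - 6*l^4 + l^3 - 6*l^2 + 2*l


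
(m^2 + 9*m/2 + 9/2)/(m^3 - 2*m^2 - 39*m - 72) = (m + 3/2)/(m^2 - 5*m - 24)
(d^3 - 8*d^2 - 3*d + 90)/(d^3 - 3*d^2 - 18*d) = (d - 5)/d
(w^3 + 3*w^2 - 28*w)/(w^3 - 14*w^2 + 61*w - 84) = w*(w + 7)/(w^2 - 10*w + 21)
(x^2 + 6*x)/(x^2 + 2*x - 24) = x/(x - 4)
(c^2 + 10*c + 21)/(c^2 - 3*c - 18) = (c + 7)/(c - 6)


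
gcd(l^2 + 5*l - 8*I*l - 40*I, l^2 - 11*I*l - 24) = l - 8*I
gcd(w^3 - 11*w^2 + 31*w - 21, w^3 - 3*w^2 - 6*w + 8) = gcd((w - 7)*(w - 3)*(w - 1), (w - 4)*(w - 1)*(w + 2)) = w - 1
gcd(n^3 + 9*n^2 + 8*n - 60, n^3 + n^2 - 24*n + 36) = n^2 + 4*n - 12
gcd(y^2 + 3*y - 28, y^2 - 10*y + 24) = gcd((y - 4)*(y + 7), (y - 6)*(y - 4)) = y - 4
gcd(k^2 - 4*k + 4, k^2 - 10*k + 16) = k - 2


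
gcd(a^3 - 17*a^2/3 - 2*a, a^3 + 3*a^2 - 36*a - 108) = a - 6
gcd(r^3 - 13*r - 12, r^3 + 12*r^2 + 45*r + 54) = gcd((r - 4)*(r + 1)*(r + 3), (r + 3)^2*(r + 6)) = r + 3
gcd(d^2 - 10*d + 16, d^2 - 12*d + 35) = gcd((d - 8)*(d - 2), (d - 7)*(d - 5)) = 1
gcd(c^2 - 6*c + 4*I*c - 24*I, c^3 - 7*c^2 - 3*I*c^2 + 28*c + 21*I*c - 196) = c + 4*I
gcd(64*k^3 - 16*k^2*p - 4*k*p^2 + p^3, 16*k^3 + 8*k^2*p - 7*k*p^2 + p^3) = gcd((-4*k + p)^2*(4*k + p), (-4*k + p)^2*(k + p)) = 16*k^2 - 8*k*p + p^2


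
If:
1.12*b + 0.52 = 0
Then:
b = -0.46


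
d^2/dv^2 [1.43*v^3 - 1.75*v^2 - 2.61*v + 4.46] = 8.58*v - 3.5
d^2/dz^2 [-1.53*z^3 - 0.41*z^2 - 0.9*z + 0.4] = -9.18*z - 0.82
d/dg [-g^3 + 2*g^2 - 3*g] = -3*g^2 + 4*g - 3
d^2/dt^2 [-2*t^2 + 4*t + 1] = -4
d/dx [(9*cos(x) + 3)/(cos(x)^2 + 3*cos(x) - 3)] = 3*(3*cos(x)^2 + 2*cos(x) + 12)*sin(x)/(cos(x)^2 + 3*cos(x) - 3)^2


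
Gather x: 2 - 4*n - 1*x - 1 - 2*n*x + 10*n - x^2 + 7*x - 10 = 6*n - x^2 + x*(6 - 2*n) - 9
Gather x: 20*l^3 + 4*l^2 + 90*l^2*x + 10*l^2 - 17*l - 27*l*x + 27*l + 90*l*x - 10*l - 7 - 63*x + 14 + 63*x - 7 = 20*l^3 + 14*l^2 + x*(90*l^2 + 63*l)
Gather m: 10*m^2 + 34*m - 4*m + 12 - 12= 10*m^2 + 30*m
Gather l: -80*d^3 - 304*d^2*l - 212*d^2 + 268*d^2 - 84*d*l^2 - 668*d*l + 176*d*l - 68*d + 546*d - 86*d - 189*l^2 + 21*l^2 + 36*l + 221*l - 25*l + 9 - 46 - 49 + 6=-80*d^3 + 56*d^2 + 392*d + l^2*(-84*d - 168) + l*(-304*d^2 - 492*d + 232) - 80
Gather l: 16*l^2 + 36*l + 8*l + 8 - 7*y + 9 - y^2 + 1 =16*l^2 + 44*l - y^2 - 7*y + 18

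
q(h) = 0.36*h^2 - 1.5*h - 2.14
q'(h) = 0.72*h - 1.5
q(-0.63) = -1.05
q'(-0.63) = -1.95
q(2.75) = -3.54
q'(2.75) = 0.48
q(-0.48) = -1.34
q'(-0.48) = -1.85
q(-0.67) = -0.97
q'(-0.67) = -1.98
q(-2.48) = 3.79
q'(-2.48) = -3.29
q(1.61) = -3.62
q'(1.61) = -0.34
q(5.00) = -0.64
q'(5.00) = 2.10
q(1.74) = -3.66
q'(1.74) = -0.25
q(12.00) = 31.70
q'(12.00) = 7.14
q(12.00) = 31.70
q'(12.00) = 7.14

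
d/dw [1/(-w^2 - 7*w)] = (2*w + 7)/(w^2*(w + 7)^2)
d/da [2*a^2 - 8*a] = 4*a - 8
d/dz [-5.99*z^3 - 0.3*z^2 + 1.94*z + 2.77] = -17.97*z^2 - 0.6*z + 1.94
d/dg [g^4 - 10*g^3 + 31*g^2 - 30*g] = 4*g^3 - 30*g^2 + 62*g - 30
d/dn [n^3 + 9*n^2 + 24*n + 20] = 3*n^2 + 18*n + 24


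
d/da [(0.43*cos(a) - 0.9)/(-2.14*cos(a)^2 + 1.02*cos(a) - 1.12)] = (-0.9202*cos(a)^2 + 3.852*cos(a) - 0.4364)*sin(a)/(4.5796*cos(a)^4 - 4.3656*cos(a)^3 + 5.834*cos(a)^2 - 2.2848*cos(a) + 1.2544)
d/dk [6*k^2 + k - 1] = 12*k + 1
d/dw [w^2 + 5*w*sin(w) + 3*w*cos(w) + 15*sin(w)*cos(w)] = -3*w*sin(w) + 5*w*cos(w) + 2*w + 5*sin(w) + 3*cos(w) + 15*cos(2*w)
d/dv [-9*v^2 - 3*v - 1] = -18*v - 3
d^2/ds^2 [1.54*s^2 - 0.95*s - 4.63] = 3.08000000000000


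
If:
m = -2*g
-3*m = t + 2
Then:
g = t/6 + 1/3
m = -t/3 - 2/3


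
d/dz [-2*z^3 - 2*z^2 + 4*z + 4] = -6*z^2 - 4*z + 4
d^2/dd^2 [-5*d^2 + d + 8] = -10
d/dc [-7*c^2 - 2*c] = -14*c - 2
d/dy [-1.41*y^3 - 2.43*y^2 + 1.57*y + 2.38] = -4.23*y^2 - 4.86*y + 1.57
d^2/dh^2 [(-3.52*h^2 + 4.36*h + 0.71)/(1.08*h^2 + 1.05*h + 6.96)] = (18.154368*h^3 + 163.72368*h^2 - 191.808648*h - 413.86293)/(1.259712*h^6 + 3.67416*h^5 + 27.926532*h^4 + 48.513465*h^3 + 179.970984*h^2 + 152.59104*h + 337.153536)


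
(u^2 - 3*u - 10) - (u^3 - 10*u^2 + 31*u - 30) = -u^3 + 11*u^2 - 34*u + 20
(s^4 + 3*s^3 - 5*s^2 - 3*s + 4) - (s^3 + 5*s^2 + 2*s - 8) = s^4 + 2*s^3 - 10*s^2 - 5*s + 12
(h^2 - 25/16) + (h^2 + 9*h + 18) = 2*h^2 + 9*h + 263/16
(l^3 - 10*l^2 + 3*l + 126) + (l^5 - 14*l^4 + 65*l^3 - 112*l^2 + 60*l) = l^5 - 14*l^4 + 66*l^3 - 122*l^2 + 63*l + 126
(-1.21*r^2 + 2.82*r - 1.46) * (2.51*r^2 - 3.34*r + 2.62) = -3.0371*r^4 + 11.1196*r^3 - 16.2536*r^2 + 12.2648*r - 3.8252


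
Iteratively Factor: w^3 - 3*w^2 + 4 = (w - 2)*(w^2 - w - 2) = (w - 2)^2*(w + 1)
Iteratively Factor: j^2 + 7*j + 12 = (j + 3)*(j + 4)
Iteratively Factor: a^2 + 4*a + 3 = (a + 1)*(a + 3)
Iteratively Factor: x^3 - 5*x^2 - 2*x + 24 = (x - 4)*(x^2 - x - 6) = (x - 4)*(x - 3)*(x + 2)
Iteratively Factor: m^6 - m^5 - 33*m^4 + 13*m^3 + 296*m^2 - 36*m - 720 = (m - 5)*(m^5 + 4*m^4 - 13*m^3 - 52*m^2 + 36*m + 144) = (m - 5)*(m - 3)*(m^4 + 7*m^3 + 8*m^2 - 28*m - 48) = (m - 5)*(m - 3)*(m - 2)*(m^3 + 9*m^2 + 26*m + 24) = (m - 5)*(m - 3)*(m - 2)*(m + 4)*(m^2 + 5*m + 6) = (m - 5)*(m - 3)*(m - 2)*(m + 2)*(m + 4)*(m + 3)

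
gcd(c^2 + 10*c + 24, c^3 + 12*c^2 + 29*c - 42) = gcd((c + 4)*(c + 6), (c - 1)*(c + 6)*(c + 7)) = c + 6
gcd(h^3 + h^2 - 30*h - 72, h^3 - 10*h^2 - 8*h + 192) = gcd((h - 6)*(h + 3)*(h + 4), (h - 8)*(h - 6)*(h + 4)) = h^2 - 2*h - 24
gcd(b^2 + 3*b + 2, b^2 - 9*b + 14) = 1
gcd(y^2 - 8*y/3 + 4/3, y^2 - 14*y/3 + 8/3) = y - 2/3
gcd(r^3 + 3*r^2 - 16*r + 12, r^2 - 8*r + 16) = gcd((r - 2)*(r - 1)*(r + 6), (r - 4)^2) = 1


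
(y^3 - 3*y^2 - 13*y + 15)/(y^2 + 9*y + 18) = (y^2 - 6*y + 5)/(y + 6)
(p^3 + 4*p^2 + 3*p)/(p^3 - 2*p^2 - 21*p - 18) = p/(p - 6)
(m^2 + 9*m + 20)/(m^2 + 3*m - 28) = (m^2 + 9*m + 20)/(m^2 + 3*m - 28)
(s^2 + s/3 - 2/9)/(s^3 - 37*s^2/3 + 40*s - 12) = (s + 2/3)/(s^2 - 12*s + 36)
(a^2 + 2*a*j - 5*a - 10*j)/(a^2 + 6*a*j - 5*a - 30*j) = (a + 2*j)/(a + 6*j)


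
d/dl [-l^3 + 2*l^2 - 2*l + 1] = -3*l^2 + 4*l - 2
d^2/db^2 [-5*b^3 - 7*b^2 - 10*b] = -30*b - 14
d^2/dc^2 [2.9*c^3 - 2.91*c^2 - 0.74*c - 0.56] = 17.4*c - 5.82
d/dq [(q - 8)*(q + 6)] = 2*q - 2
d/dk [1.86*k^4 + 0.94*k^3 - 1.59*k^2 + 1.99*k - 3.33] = 7.44*k^3 + 2.82*k^2 - 3.18*k + 1.99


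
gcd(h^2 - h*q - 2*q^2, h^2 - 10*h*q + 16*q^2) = -h + 2*q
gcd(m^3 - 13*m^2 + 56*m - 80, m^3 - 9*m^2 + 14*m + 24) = m - 4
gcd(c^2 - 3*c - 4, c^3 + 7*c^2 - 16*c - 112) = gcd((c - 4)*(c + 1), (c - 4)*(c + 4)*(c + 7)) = c - 4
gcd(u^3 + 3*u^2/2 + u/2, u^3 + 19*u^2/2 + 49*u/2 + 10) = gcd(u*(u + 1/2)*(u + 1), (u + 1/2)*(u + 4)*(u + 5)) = u + 1/2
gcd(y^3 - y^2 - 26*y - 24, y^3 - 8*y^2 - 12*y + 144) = y^2 - 2*y - 24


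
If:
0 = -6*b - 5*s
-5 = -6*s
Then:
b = -25/36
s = 5/6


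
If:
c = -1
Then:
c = -1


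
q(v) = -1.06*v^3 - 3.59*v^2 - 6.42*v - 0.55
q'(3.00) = -56.58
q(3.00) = -80.74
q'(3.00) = -56.58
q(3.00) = -80.74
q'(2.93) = -54.76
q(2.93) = -76.84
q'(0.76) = -13.71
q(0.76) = -7.97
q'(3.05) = -57.90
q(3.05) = -83.60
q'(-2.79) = -11.14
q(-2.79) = 12.44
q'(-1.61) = -3.10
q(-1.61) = 4.90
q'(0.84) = -14.70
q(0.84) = -9.10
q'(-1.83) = -3.93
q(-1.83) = 5.67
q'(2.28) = -39.32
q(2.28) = -46.41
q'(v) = -3.18*v^2 - 7.18*v - 6.42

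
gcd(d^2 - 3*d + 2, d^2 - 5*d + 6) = d - 2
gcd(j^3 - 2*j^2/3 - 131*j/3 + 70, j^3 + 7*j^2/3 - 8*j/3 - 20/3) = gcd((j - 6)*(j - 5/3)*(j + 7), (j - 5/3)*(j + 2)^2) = j - 5/3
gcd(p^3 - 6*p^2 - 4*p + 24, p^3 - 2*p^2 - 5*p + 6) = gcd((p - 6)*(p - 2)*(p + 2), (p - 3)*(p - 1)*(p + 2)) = p + 2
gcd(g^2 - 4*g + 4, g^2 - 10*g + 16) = g - 2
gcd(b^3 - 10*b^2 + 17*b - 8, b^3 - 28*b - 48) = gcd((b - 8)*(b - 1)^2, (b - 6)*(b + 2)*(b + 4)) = 1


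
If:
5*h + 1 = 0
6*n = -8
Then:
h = -1/5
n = -4/3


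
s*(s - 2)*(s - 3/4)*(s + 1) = s^4 - 7*s^3/4 - 5*s^2/4 + 3*s/2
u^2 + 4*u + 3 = (u + 1)*(u + 3)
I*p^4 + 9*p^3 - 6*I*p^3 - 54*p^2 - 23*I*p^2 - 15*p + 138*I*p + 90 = (p - 6)*(p - 5*I)*(p - 3*I)*(I*p + 1)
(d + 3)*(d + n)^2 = d^3 + 2*d^2*n + 3*d^2 + d*n^2 + 6*d*n + 3*n^2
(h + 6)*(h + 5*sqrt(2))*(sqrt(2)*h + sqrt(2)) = sqrt(2)*h^3 + 7*sqrt(2)*h^2 + 10*h^2 + 6*sqrt(2)*h + 70*h + 60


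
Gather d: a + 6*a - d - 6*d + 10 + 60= 7*a - 7*d + 70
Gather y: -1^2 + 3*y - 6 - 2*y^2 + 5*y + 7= -2*y^2 + 8*y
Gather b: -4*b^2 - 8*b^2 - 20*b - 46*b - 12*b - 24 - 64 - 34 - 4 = -12*b^2 - 78*b - 126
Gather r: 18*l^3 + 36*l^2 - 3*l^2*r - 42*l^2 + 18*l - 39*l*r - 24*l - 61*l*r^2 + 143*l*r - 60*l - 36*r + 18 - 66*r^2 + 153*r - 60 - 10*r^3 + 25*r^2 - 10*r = 18*l^3 - 6*l^2 - 66*l - 10*r^3 + r^2*(-61*l - 41) + r*(-3*l^2 + 104*l + 107) - 42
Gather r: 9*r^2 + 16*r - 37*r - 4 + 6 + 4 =9*r^2 - 21*r + 6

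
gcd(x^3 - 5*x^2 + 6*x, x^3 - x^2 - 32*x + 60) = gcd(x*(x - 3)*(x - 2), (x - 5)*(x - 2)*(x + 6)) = x - 2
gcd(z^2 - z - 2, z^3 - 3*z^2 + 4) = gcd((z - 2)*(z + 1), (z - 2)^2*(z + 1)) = z^2 - z - 2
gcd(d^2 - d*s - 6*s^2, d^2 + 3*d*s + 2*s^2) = d + 2*s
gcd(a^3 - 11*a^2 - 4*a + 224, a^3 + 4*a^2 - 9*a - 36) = a + 4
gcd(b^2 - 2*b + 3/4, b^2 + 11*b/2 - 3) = b - 1/2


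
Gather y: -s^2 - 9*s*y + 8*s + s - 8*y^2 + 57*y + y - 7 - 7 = -s^2 + 9*s - 8*y^2 + y*(58 - 9*s) - 14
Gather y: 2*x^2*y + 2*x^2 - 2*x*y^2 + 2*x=2*x^2*y + 2*x^2 - 2*x*y^2 + 2*x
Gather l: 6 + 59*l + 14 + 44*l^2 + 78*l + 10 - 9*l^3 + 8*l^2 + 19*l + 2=-9*l^3 + 52*l^2 + 156*l + 32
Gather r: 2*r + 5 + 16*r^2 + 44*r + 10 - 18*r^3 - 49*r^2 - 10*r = -18*r^3 - 33*r^2 + 36*r + 15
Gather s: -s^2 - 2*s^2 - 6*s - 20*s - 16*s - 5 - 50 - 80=-3*s^2 - 42*s - 135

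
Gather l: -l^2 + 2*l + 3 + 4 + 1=-l^2 + 2*l + 8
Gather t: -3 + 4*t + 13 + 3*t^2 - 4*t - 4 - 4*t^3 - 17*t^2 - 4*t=-4*t^3 - 14*t^2 - 4*t + 6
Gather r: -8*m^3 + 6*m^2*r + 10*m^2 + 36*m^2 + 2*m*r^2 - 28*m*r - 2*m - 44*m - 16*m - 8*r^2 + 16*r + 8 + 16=-8*m^3 + 46*m^2 - 62*m + r^2*(2*m - 8) + r*(6*m^2 - 28*m + 16) + 24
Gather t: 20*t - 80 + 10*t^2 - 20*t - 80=10*t^2 - 160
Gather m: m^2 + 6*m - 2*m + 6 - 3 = m^2 + 4*m + 3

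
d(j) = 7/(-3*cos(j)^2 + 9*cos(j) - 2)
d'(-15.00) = -0.55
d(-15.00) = -0.66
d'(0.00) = 0.00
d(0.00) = 1.75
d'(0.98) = 7.59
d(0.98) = 3.36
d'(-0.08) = -0.11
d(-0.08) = 1.75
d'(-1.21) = -69.85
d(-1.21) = 8.71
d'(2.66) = 0.31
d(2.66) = -0.57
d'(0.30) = 0.45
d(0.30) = 1.81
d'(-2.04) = -1.64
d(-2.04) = -1.05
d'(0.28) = 0.42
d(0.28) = 1.80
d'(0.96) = 6.74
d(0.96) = 3.22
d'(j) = 7*(-6*sin(j)*cos(j) + 9*sin(j))/(-3*cos(j)^2 + 9*cos(j) - 2)^2 = 21*(3 - 2*cos(j))*sin(j)/(3*cos(j)^2 - 9*cos(j) + 2)^2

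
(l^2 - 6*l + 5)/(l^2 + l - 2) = (l - 5)/(l + 2)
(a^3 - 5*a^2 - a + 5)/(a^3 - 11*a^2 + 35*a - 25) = (a + 1)/(a - 5)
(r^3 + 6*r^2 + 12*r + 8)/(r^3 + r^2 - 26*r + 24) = (r^3 + 6*r^2 + 12*r + 8)/(r^3 + r^2 - 26*r + 24)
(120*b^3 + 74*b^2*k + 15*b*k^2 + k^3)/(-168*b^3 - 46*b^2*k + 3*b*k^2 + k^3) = (-5*b - k)/(7*b - k)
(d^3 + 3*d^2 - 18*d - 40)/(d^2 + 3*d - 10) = (d^2 - 2*d - 8)/(d - 2)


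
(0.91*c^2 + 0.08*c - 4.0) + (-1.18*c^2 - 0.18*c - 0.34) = -0.27*c^2 - 0.1*c - 4.34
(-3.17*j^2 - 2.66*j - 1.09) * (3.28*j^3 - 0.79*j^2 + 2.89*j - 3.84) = -10.3976*j^5 - 6.2205*j^4 - 10.6351*j^3 + 5.3465*j^2 + 7.0643*j + 4.1856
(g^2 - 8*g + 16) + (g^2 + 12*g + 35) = 2*g^2 + 4*g + 51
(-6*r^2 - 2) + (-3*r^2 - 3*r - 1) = -9*r^2 - 3*r - 3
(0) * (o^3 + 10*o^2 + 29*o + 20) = 0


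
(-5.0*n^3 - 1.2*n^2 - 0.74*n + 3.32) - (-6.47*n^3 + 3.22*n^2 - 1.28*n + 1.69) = 1.47*n^3 - 4.42*n^2 + 0.54*n + 1.63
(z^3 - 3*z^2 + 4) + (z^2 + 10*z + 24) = z^3 - 2*z^2 + 10*z + 28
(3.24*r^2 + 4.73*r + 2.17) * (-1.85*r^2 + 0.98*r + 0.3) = -5.994*r^4 - 5.5753*r^3 + 1.5929*r^2 + 3.5456*r + 0.651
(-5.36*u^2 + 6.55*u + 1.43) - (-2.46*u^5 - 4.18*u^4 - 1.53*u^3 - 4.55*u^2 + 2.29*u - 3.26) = 2.46*u^5 + 4.18*u^4 + 1.53*u^3 - 0.81*u^2 + 4.26*u + 4.69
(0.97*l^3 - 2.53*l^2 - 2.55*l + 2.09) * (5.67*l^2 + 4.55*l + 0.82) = 5.4999*l^5 - 9.9316*l^4 - 25.1746*l^3 - 1.8268*l^2 + 7.4185*l + 1.7138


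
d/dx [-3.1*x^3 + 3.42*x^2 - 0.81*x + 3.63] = -9.3*x^2 + 6.84*x - 0.81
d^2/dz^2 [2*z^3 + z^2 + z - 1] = 12*z + 2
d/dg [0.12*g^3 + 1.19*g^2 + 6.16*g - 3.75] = 0.36*g^2 + 2.38*g + 6.16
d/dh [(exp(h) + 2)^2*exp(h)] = (exp(h) + 2)*(3*exp(h) + 2)*exp(h)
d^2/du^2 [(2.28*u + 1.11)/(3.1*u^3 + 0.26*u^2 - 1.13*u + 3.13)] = (131.4648*u^5 + 139.03128*u^4 + 30.596496*u^3 - 288.353844*u^2 - 77.711472*u + 17.156346)/(29.791*u^9 + 7.4958*u^8 - 31.94922*u^7 + 84.790796*u^6 + 26.782686*u^5 - 64.155594*u^4 + 84.150709*u^3 + 19.631673*u^2 - 33.211491*u + 30.664297)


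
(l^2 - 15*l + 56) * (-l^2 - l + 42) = -l^4 + 14*l^3 + l^2 - 686*l + 2352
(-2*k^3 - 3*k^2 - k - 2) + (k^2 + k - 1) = -2*k^3 - 2*k^2 - 3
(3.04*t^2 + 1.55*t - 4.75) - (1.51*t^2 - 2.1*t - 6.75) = 1.53*t^2 + 3.65*t + 2.0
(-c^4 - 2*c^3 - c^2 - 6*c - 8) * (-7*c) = 7*c^5 + 14*c^4 + 7*c^3 + 42*c^2 + 56*c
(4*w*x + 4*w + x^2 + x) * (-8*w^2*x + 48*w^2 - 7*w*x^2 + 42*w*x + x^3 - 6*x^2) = -32*w^3*x^2 + 160*w^3*x + 192*w^3 - 36*w^2*x^3 + 180*w^2*x^2 + 216*w^2*x - 3*w*x^4 + 15*w*x^3 + 18*w*x^2 + x^5 - 5*x^4 - 6*x^3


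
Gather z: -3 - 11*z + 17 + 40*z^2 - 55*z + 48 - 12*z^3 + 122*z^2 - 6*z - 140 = -12*z^3 + 162*z^2 - 72*z - 78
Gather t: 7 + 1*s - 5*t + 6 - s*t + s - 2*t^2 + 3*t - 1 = 2*s - 2*t^2 + t*(-s - 2) + 12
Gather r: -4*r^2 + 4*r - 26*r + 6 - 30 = -4*r^2 - 22*r - 24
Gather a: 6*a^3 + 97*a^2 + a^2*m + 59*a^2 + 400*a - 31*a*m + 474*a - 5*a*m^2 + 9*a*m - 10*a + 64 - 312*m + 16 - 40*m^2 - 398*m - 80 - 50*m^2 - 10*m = 6*a^3 + a^2*(m + 156) + a*(-5*m^2 - 22*m + 864) - 90*m^2 - 720*m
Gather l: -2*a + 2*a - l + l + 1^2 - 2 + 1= 0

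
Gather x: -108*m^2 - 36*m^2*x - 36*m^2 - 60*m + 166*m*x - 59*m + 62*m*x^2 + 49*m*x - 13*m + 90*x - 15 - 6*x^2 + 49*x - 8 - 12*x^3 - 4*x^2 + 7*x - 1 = -144*m^2 - 132*m - 12*x^3 + x^2*(62*m - 10) + x*(-36*m^2 + 215*m + 146) - 24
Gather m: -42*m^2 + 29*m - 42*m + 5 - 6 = -42*m^2 - 13*m - 1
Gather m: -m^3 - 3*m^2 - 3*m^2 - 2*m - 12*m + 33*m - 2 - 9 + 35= -m^3 - 6*m^2 + 19*m + 24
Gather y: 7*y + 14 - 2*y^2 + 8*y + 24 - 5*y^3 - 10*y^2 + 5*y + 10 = -5*y^3 - 12*y^2 + 20*y + 48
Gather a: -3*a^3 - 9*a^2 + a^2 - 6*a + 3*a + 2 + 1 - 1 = -3*a^3 - 8*a^2 - 3*a + 2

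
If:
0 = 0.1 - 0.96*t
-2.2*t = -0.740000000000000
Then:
No Solution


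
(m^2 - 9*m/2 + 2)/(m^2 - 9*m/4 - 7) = 2*(2*m - 1)/(4*m + 7)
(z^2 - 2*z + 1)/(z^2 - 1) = (z - 1)/(z + 1)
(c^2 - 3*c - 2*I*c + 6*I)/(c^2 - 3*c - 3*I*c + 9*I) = (c - 2*I)/(c - 3*I)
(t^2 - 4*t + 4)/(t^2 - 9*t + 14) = (t - 2)/(t - 7)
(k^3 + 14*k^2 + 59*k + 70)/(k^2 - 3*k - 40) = (k^2 + 9*k + 14)/(k - 8)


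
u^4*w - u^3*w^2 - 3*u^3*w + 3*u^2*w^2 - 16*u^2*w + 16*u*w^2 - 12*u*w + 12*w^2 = (u - 6)*(u + 2)*(u - w)*(u*w + w)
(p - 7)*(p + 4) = p^2 - 3*p - 28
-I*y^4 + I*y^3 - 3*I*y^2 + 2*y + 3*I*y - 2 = (y - 2*I)*(y + I)^2*(-I*y + I)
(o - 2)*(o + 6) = o^2 + 4*o - 12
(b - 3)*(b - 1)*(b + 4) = b^3 - 13*b + 12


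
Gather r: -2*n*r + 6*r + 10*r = r*(16 - 2*n)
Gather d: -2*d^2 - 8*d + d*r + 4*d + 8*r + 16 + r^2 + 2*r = -2*d^2 + d*(r - 4) + r^2 + 10*r + 16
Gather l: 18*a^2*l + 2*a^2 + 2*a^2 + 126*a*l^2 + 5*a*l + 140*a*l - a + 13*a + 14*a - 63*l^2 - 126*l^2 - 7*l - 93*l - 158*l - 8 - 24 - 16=4*a^2 + 26*a + l^2*(126*a - 189) + l*(18*a^2 + 145*a - 258) - 48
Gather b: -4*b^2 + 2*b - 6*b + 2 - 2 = -4*b^2 - 4*b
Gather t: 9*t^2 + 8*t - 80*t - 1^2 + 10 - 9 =9*t^2 - 72*t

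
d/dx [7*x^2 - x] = 14*x - 1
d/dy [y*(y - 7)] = 2*y - 7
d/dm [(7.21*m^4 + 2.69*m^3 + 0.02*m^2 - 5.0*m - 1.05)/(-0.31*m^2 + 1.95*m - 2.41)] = (-4.4702*m^5 + 41.3446*m^4 - 59.0134*m^3 - 20.9597*m^2 - 0.747399999999999*m + 14.0975)/(0.0961*m^4 - 1.209*m^3 + 5.2967*m^2 - 9.399*m + 5.8081)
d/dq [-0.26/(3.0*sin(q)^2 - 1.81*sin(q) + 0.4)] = (1.56*sin(q) - 0.4706)*cos(q)/(3.0*sin(q)^2 - 1.81*sin(q) + 0.4)^2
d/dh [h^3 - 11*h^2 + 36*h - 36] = 3*h^2 - 22*h + 36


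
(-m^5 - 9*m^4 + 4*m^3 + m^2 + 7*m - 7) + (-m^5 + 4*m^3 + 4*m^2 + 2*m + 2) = -2*m^5 - 9*m^4 + 8*m^3 + 5*m^2 + 9*m - 5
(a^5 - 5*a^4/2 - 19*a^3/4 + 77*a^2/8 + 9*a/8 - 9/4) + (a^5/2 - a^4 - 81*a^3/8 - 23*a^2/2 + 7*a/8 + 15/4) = 3*a^5/2 - 7*a^4/2 - 119*a^3/8 - 15*a^2/8 + 2*a + 3/2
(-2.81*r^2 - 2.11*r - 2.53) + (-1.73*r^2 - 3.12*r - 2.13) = -4.54*r^2 - 5.23*r - 4.66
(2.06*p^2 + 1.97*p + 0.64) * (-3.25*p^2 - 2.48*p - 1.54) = -6.695*p^4 - 11.5113*p^3 - 10.138*p^2 - 4.621*p - 0.9856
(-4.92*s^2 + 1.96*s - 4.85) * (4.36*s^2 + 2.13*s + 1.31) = -21.4512*s^4 - 1.934*s^3 - 23.4164*s^2 - 7.7629*s - 6.3535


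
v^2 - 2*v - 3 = (v - 3)*(v + 1)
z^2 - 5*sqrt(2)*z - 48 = (z - 8*sqrt(2))*(z + 3*sqrt(2))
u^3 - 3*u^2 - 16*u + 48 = (u - 4)*(u - 3)*(u + 4)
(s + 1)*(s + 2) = s^2 + 3*s + 2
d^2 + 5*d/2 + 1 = (d + 1/2)*(d + 2)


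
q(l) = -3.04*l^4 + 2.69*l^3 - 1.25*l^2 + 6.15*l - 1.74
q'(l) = -12.16*l^3 + 8.07*l^2 - 2.5*l + 6.15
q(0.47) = 1.01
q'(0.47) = 5.50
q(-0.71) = -8.47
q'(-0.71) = 16.35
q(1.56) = -2.98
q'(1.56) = -24.28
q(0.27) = -0.13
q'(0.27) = 5.82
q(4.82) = -1340.73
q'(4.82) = -1180.09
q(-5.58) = -3489.55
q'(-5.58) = 2384.06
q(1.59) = -3.74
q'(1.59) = -26.30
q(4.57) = -1068.98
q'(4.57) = -997.33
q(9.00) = -18032.07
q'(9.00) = -8227.32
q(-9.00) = -22064.79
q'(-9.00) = 9546.96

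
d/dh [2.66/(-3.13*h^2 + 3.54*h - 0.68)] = (16.6516*h - 9.4164)/(3.13*h^2 - 3.54*h + 0.68)^2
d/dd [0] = 0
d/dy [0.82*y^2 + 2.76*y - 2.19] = 1.64*y + 2.76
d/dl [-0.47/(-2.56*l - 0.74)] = -1.2032/(2.56*l + 0.74)^2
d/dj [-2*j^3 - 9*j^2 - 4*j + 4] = -6*j^2 - 18*j - 4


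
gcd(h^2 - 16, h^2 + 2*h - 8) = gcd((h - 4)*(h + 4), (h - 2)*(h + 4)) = h + 4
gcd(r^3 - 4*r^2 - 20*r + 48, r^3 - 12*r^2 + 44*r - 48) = r^2 - 8*r + 12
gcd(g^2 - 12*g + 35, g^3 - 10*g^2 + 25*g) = g - 5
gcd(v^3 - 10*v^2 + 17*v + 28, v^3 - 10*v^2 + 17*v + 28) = v^3 - 10*v^2 + 17*v + 28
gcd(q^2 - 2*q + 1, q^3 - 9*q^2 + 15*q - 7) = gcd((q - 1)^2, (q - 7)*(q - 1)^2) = q^2 - 2*q + 1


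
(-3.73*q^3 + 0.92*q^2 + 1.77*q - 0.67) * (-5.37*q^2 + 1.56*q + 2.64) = 20.0301*q^5 - 10.7592*q^4 - 17.9169*q^3 + 8.7879*q^2 + 3.6276*q - 1.7688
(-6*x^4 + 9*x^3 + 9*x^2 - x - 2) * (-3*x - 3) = 18*x^5 - 9*x^4 - 54*x^3 - 24*x^2 + 9*x + 6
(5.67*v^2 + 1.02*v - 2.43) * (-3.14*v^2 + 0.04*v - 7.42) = -17.8038*v^4 - 2.976*v^3 - 34.4004*v^2 - 7.6656*v + 18.0306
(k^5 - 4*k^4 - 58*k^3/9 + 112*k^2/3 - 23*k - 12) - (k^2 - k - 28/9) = k^5 - 4*k^4 - 58*k^3/9 + 109*k^2/3 - 22*k - 80/9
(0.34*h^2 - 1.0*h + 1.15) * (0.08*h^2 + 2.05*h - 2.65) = 0.0272*h^4 + 0.617*h^3 - 2.859*h^2 + 5.0075*h - 3.0475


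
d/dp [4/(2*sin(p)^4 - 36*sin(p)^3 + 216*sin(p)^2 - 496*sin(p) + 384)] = 4*(23*sin(p) + 2*cos(p)^2 - 64)*cos(p)/((sin(p) - 8)^2*(sin(p) - 6)^2*(sin(p) - 2)^3)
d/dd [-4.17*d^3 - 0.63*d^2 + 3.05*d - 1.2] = -12.51*d^2 - 1.26*d + 3.05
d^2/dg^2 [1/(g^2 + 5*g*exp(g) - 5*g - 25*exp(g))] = ((-5*g*exp(g) + 15*exp(g) - 2)*(g^2 + 5*g*exp(g) - 5*g - 25*exp(g)) + 2*(5*g*exp(g) + 2*g - 20*exp(g) - 5)^2)/(g^2 + 5*g*exp(g) - 5*g - 25*exp(g))^3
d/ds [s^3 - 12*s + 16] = 3*s^2 - 12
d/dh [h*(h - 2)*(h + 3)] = 3*h^2 + 2*h - 6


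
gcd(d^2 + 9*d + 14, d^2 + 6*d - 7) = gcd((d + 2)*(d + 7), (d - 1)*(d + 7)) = d + 7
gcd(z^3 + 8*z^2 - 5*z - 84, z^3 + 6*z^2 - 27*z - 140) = z^2 + 11*z + 28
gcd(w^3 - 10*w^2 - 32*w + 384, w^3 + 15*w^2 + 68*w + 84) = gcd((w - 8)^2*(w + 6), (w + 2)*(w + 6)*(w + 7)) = w + 6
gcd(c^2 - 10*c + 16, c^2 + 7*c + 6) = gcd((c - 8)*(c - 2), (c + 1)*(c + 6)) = 1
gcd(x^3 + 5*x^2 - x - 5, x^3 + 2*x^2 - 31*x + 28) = x - 1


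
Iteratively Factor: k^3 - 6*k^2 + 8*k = (k - 2)*(k^2 - 4*k) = k*(k - 2)*(k - 4)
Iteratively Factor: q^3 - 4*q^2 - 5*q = (q)*(q^2 - 4*q - 5) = q*(q + 1)*(q - 5)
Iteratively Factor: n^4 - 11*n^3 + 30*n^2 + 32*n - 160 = (n - 4)*(n^3 - 7*n^2 + 2*n + 40) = (n - 4)^2*(n^2 - 3*n - 10) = (n - 4)^2*(n + 2)*(n - 5)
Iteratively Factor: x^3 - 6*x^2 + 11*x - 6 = (x - 1)*(x^2 - 5*x + 6) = (x - 3)*(x - 1)*(x - 2)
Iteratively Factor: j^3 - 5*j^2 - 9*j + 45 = (j + 3)*(j^2 - 8*j + 15) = (j - 3)*(j + 3)*(j - 5)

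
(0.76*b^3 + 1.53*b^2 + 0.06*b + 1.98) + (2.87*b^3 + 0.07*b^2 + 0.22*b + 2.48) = 3.63*b^3 + 1.6*b^2 + 0.28*b + 4.46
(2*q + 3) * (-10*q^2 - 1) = -20*q^3 - 30*q^2 - 2*q - 3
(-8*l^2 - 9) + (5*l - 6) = -8*l^2 + 5*l - 15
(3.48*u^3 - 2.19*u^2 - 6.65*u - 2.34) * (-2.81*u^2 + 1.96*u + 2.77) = -9.7788*u^5 + 12.9747*u^4 + 24.0337*u^3 - 12.5249*u^2 - 23.0069*u - 6.4818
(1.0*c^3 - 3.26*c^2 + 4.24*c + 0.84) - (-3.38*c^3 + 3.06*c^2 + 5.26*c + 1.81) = 4.38*c^3 - 6.32*c^2 - 1.02*c - 0.97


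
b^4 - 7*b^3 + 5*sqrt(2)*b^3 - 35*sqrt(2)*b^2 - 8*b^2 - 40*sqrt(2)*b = b*(b - 8)*(b + 1)*(b + 5*sqrt(2))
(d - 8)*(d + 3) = d^2 - 5*d - 24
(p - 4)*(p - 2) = p^2 - 6*p + 8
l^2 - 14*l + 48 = (l - 8)*(l - 6)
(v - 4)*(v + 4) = v^2 - 16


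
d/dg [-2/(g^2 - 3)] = 4*g/(g^2 - 3)^2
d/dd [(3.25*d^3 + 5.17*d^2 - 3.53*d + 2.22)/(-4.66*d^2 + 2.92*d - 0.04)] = (-15.145*d^4 + 18.98*d^3 - 1.74339999999999*d^2 + 20.2768*d - 6.3412)/(21.7156*d^4 - 27.2144*d^3 + 8.8992*d^2 - 0.2336*d + 0.0016)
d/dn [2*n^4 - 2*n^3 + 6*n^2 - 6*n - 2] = 8*n^3 - 6*n^2 + 12*n - 6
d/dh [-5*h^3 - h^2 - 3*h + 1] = -15*h^2 - 2*h - 3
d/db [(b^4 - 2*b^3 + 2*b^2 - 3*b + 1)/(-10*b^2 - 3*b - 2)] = (-20*b^5 + 11*b^4 + 4*b^3 - 24*b^2 + 12*b + 9)/(100*b^4 + 60*b^3 + 49*b^2 + 12*b + 4)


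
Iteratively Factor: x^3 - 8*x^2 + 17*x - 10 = (x - 1)*(x^2 - 7*x + 10) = (x - 2)*(x - 1)*(x - 5)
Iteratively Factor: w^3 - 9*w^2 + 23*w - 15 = (w - 5)*(w^2 - 4*w + 3) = (w - 5)*(w - 1)*(w - 3)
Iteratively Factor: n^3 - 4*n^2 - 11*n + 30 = (n - 5)*(n^2 + n - 6) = (n - 5)*(n + 3)*(n - 2)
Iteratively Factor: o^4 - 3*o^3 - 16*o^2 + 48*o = (o - 3)*(o^3 - 16*o) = (o - 3)*(o + 4)*(o^2 - 4*o) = o*(o - 3)*(o + 4)*(o - 4)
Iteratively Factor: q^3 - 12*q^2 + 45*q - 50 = (q - 2)*(q^2 - 10*q + 25) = (q - 5)*(q - 2)*(q - 5)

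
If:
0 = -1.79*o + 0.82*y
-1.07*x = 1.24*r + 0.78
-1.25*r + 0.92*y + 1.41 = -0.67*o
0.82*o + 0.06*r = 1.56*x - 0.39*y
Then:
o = -0.57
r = -0.10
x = -0.62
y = -1.25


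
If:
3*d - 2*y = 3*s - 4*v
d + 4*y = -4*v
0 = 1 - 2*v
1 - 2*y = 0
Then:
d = -4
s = -11/3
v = 1/2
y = 1/2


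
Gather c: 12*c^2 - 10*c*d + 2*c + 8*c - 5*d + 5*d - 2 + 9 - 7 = 12*c^2 + c*(10 - 10*d)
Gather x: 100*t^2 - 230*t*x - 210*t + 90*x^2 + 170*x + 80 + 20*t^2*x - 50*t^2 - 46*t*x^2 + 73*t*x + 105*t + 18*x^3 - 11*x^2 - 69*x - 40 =50*t^2 - 105*t + 18*x^3 + x^2*(79 - 46*t) + x*(20*t^2 - 157*t + 101) + 40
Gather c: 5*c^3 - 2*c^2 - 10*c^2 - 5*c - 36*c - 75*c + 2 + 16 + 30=5*c^3 - 12*c^2 - 116*c + 48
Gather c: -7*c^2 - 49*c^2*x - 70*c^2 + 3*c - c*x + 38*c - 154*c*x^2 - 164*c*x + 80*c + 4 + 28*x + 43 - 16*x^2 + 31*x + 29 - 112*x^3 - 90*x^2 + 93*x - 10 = c^2*(-49*x - 77) + c*(-154*x^2 - 165*x + 121) - 112*x^3 - 106*x^2 + 152*x + 66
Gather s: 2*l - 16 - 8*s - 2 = 2*l - 8*s - 18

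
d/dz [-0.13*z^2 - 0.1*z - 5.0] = -0.26*z - 0.1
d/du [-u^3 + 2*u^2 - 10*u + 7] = -3*u^2 + 4*u - 10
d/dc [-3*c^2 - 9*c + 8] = -6*c - 9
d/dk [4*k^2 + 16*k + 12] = 8*k + 16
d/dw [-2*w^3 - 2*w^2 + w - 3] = -6*w^2 - 4*w + 1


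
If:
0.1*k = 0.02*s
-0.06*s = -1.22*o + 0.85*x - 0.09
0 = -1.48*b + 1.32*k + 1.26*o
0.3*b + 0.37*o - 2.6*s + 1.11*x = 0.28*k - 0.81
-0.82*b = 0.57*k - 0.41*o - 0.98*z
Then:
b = 1.94437458764502*z - 0.116947094750105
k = 0.322152354953282*z + 0.039595236780566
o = 1.94637561998119*z - 0.178847153000399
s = 1.61076177476641*z + 0.19797618390283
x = 2.67992064693067*z - 0.164790703170184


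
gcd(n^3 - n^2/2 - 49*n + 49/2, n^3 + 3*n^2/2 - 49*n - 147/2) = n^2 - 49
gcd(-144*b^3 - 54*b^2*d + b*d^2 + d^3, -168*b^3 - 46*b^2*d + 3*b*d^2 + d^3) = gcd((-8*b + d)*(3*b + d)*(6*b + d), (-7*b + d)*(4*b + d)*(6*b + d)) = 6*b + d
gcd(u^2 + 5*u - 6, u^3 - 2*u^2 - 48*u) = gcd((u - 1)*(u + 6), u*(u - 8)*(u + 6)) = u + 6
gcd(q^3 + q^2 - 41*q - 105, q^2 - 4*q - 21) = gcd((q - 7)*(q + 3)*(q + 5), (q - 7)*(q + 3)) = q^2 - 4*q - 21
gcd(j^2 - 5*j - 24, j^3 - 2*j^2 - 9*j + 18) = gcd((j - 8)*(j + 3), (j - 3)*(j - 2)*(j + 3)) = j + 3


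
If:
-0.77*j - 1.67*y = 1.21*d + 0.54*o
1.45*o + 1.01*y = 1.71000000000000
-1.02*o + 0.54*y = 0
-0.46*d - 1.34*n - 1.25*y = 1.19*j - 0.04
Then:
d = 0.950354609929078*n - 1.23777832111048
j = -1.49341438703141*n - 0.498364820520079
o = 0.51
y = 0.96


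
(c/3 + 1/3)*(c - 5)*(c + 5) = c^3/3 + c^2/3 - 25*c/3 - 25/3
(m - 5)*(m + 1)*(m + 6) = m^3 + 2*m^2 - 29*m - 30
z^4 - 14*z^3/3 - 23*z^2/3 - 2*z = z*(z - 6)*(z + 1/3)*(z + 1)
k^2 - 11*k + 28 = (k - 7)*(k - 4)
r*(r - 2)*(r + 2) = r^3 - 4*r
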